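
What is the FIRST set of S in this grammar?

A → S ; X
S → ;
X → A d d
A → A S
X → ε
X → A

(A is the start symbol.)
{ ';' }

To compute FIRST(S), examine every production with S on the left-hand side, reading each right-hand side left to right until a non-nullable symbol is reached.

From S → ;:
  - ';' is a terminal: add ';' and stop

Collecting: FIRST(S) = { ';' }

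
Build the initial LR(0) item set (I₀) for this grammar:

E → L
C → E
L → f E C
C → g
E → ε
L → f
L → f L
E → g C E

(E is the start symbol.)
First, augment the grammar with E' → E
I₀ = CLOSURE({ [E' → . E] }):
  [E' → . E] has the dot before E: add [E → . L], [E → .], [E → . g C E]
  [E → . L] has the dot before L: add [L → . f E C], [L → . f], [L → . f L]
No further items can be added.

I₀ = { [E → . L], [E → . g C E], [E → .], [E' → . E], [L → . f E C], [L → . f L], [L → . f] }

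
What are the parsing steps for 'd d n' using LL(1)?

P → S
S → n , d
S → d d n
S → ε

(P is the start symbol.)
LL(1) parsing maintains a stack (initially the start symbol over $) and the input. At each step: if the stack top is a terminal, match it against the current input token; if it is a non-terminal N, replace it with the RHS of M[N, lookahead] (the unique production whose predict set contains the lookahead).

Stack is shown with the top on the left.

Stack    Input    Action
------------------------
P $      d d n $  output P → S
S $      d d n $  output S → d d n
d d n $  d d n $  match 'd'
d n $    d n $    match 'd'
n $      n $      match 'n'
$        $        accept

The string is accepted.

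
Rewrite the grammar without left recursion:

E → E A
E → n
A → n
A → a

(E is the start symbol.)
E is directly left-recursive. The standard transformation for
  A → A α₁ | ... | A α_m | β₁ | ... | β_n
is
  A  → β₁ A' | ... | β_n A'
  A' → α₁ A' | ... | α_m A' | ε

E → n becomes E → n E'
E → E A becomes E' → A E'
Add E' → ε

Productions for other non-terminals are unchanged:
  A → n
  A → a

Resulting grammar:
E → n E'
E' → A E'
E' → ε
A → n
A → a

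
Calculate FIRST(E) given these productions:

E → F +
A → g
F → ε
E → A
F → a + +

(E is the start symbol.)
{ '+', 'a', 'g' }

To compute FIRST(E), examine every production with E on the left-hand side, reading each right-hand side left to right until a non-nullable symbol is reached.

FIRST sets of the other non-terminals involved (by the same procedure, iterated to a fixed point):
  FIRST(F) = { 'a', ε }
  FIRST(A) = { 'g' }

From E → F +:
  - F is a non-terminal: add FIRST(F) \ {ε} = { 'a' }
    F is nullable, so continue to the next symbol
  - '+' is a terminal: add '+' and stop
From E → A:
  - A is a non-terminal: add FIRST(A) \ {ε} = { 'g' }
    A is not nullable, so stop

Collecting: FIRST(E) = { '+', 'a', 'g' }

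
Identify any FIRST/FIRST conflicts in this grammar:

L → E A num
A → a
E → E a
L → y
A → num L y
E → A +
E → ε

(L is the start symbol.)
Yes. E → E a / E → A '+' on { 'a', 'num' }

FIRST sets of the non-terminals at (or reachable through a nullable prefix from) the front of some alternative:
  FIRST(E) = { 'a', 'num', ε }
  FIRST(A) = { 'a', 'num' }

Productions for L:
  L → E A num: FIRST = { 'a', 'num' }
  L → y: FIRST = { 'y' }
Productions for A:
  A → a: FIRST = { 'a' }
  A → num L y: FIRST = { 'num' }
Productions for E:
  E → E a: FIRST = { 'a', 'num' }
  E → A +: FIRST = { 'a', 'num' }
  E → ε: FIRST = { ε }

Conflict for E: E → E a and E → A +
  Overlap: { 'a', 'num' }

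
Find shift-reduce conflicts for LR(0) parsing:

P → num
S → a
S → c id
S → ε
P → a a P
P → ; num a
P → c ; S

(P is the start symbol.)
Augment with P' → P and build the canonical LR(0) collection (I0 = CLOSURE({[P' → . P]}), then GOTO on every symbol after a dot until no new states appear). It has 15 states:
  I0: { [P → . ; num a], [P → . a a P], [P → . c ; S], [P → . num], [P' → . P] }  — shift
  I1: { [P → ; . num a] }  — shift
  I2: { [P' → P .] }  — accept
  I3: { [P → a . a P] }  — shift
  I4: { [P → c . ; S] }  — shift
  I5: { [P → num .] }  — reduce
  I6: { [P → c ; . S], [S → . a], [S → . c id], [S → .] }  — shift, reduce
  I7: { [P → c ; S .] }  — reduce
  I8: { [S → a .] }  — reduce
  I9: { [S → c . id] }  — shift
  I10: { [S → c id .] }  — reduce
  I11: { [P → . ; num a], [P → . a a P], [P → . c ; S], [P → . num], [P → a a . P] }  — shift
  I12: { [P → a a P .] }  — reduce
  I13: { [P → ; num . a] }  — shift
  I14: { [P → ; num a .] }  — reduce

I6 contains reduce item [S → .] and shift items [S → . a], [S → . c id] — shift-reduce conflict.

Answer: Yes — I6: [S → .] vs [S → . a]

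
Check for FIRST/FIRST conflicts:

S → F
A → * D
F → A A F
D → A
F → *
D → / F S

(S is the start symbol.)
Yes. F → A A F / F → '*' on { '*' }

FIRST sets of the non-terminals at (or reachable through a nullable prefix from) the front of some alternative:
  FIRST(A) = { '*' }

Productions for F:
  F → A A F: FIRST = { '*' }
  F → *: FIRST = { '*' }
Productions for D:
  D → A: FIRST = { '*' }
  D → / F S: FIRST = { '/' }
S, A have only one production, so no FIRST/FIRST conflict is possible there.

Conflict for F: F → A A F and F → *
  Overlap: { '*' }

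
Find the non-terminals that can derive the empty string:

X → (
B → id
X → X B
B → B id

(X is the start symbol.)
There are no ε-productions, so no non-terminal can derive ε.
No non-terminals are nullable.

Answer: None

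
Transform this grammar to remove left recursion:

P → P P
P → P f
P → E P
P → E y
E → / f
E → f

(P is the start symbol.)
P is directly left-recursive. The standard transformation for
  A → A α₁ | ... | A α_m | β₁ | ... | β_n
is
  A  → β₁ A' | ... | β_n A'
  A' → α₁ A' | ... | α_m A' | ε

P → E P becomes P → E P P'
P → E y becomes P → E y P'
P → P P becomes P' → P P'
P → P f becomes P' → f P'
Add P' → ε

Productions for other non-terminals are unchanged:
  E → / f
  E → f

Resulting grammar:
P → E P P'
P → E y P'
P' → P P'
P' → f P'
P' → ε
E → / f
E → f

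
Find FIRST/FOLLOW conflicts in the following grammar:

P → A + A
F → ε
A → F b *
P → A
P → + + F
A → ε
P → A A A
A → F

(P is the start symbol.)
A FIRST/FOLLOW conflict occurs when a non-terminal N has a nullable alternative N → β (β ⇒* ε) and another alternative N → α with FIRST(α) ∩ FOLLOW(N) ≠ ∅: on such a lookahead the parser cannot decide between expanding α and letting N vanish via β.

Nullable non-terminals: A, F, P.
FIRST sets used below: FIRST(F) = { ε }, FIRST(A) = { 'b', ε }

A: nullable alternative(s) A → ε, A → F; FOLLOW(A) = { $, '+', 'b' }
  A → F b *: FIRST \ {ε} = { 'b' } — overlaps FOLLOW(A) on { 'b' }: CONFLICT
  A → ε: FIRST \ {ε} = { } — disjoint from FOLLOW(A)
  A → F: FIRST \ {ε} = { } — disjoint from FOLLOW(A)
F has a nullable alternative but only one production, so nothing to check.

P: nullable alternative(s) P → A, P → A A A; FOLLOW(P) = { $ }
  P → A + A: FIRST \ {ε} = { '+', 'b' } — disjoint from FOLLOW(P)
  P → A: FIRST \ {ε} = { 'b' } — disjoint from FOLLOW(P)
  P → + + F: FIRST \ {ε} = { '+' } — disjoint from FOLLOW(P)
  P → A A A: FIRST \ {ε} = { 'b' } — disjoint from FOLLOW(P)

So the grammar has 1 FIRST/FOLLOW conflict (marked CONFLICT above).

Answer: Yes. A → F b '*' with FOLLOW(A) on { 'b' }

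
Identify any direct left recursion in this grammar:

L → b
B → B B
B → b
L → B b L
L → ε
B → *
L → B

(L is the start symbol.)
Yes, B is left-recursive

L → b: starts with b
B → B B: LEFT RECURSIVE (starts with B)
B → b: starts with b
L → B b L: starts with B
L → ε: starts with ε
B → *: starts with '*'
L → B: starts with B

The grammar has direct left recursion on: B.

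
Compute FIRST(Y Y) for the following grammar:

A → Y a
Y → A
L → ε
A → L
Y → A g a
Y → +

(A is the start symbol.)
{ '+', 'a', 'g', ε }

FIRST sets of the non-terminals involved (from the grammar, by fixed-point iteration):
  FIRST(Y) = { '+', 'a', 'g', ε }

To compute FIRST(Y Y), process the symbols left to right:
Symbol Y is a non-terminal. Add FIRST(Y) \ {ε} = { '+', 'a', 'g' }
Y is nullable (ε ∈ FIRST(Y)), continue to the next symbol.
Symbol Y is a non-terminal. Add FIRST(Y) \ {ε} = { '+', 'a', 'g' }
Y is nullable (ε ∈ FIRST(Y)), continue to the next symbol.
All symbols are nullable, so ε is in the result.
FIRST(Y Y) = { '+', 'a', 'g', ε }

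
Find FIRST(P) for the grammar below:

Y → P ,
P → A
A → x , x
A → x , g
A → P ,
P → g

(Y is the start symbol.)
FIRST sets of the other non-terminals involved (by the same procedure, iterated to a fixed point):
  FIRST(A) = { 'g', 'x' }

From P → A:
  - A is a non-terminal: add FIRST(A) \ {ε} = { 'g', 'x' }
    A is not nullable, so stop
From P → g:
  - g is a terminal: add 'g' and stop

Collecting: FIRST(P) = { 'g', 'x' }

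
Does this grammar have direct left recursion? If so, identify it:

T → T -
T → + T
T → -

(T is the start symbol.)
Yes, T is left-recursive

T → T -: LEFT RECURSIVE (starts with T)
T → + T: starts with '+'
T → -: starts with '-'

The grammar has direct left recursion on: T.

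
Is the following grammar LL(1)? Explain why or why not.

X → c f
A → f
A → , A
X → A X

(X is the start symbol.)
A grammar is LL(1) if for each non-terminal N with multiple productions, the predict sets of those productions are pairwise disjoint, where PREDICT(N → α) = (FIRST(α) \ {ε}) ∪ (FOLLOW(N) if α ⇒* ε).

Relevant sets:
  FIRST(A) = { ',', 'f' }

For X:
  PREDICT(X → c f) = { 'c' }
  PREDICT(X → A X) = { ',', 'f' }
For A:
  PREDICT(A → f) = { 'f' }
  PREDICT(A → ',' A) = { ',' }

All predict sets are disjoint. The grammar IS LL(1).

Answer: Yes, the grammar is LL(1).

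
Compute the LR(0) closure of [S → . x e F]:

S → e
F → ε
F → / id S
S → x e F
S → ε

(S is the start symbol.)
Start with: [S → . x e F]
The dot precedes the terminal x, so nothing is added.

CLOSURE = { [S → . x e F] }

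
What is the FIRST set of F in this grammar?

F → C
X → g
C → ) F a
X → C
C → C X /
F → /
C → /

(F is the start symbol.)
{ ')', '/' }

FIRST sets of the other non-terminals involved (by the same procedure, iterated to a fixed point):
  FIRST(C) = { ')', '/' }

From F → C:
  - C is a non-terminal: add FIRST(C) \ {ε} = { ')', '/' }
    C is not nullable, so stop
From F → /:
  - '/' is a terminal: add '/' and stop

Collecting: FIRST(F) = { ')', '/' }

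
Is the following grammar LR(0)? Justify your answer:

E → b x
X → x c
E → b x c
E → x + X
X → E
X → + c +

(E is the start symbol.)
No. Shift-reduce conflict between [E → b x .] and [E → b x . c]

A grammar is LR(0) if no state in the canonical LR(0) collection has:
  - both a shift item (dot before a terminal) and a complete item (shift-reduce conflict), or
  - two or more complete items (reduce-reduce conflict; the accept item [E' → E .] counts as a complete item here).

Augment with E' → E and build the canonical LR(0) collection (I0 = CLOSURE({[E' → . E]}), then GOTO on every symbol after a dot until no new states appear). It has 14 states:
  I0: { [E → . b x c], [E → . b x], [E → . x + X], [E' → . E] }  — shift
  I1: { [E' → E .] }  — accept
  I2: { [E → b . x c], [E → b . x] }  — shift
  I3: { [E → x . + X] }  — shift
  I4: { [E → . b x c], [E → . b x], [E → . x + X], [E → x + . X], [X → . + c +], [X → . E], [X → . x c] }  — shift
  I5: { [X → + . c +] }  — shift
  I6: { [X → E .] }  — reduce
  I7: { [E → x + X .] }  — reduce
  I8: { [E → x . + X], [X → x . c] }  — shift
  I9: { [X → x c .] }  — reduce
  I10: { [X → + c . +] }  — shift
  I11: { [X → + c + .] }  — reduce
  I12: { [E → b x . c], [E → b x .] }  — shift, reduce
  I13: { [E → b x c .] }  — reduce

Conflict in state I12:
  Shift-reduce conflict between [E → b x .] and [E → b x . c]
So the grammar is NOT LR(0).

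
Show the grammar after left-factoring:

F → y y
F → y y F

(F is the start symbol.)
F → y y F'
F' → ε
F' → F

Left-factoring transforms A → αβ₁ | αβ₂ into A → αA' and A' → β₁ | β₂
(α is the longest common prefix among the alternatives). Repeat until
no nonterminal has two alternatives with a common prefix.

Round 1: F has alternatives sharing prefix 'y y'. Introduce F': F → y y F'
  Add: F' → ε
  Add: F' → F

No remaining common prefixes — done.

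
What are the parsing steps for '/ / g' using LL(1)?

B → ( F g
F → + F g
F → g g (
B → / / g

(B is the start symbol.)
Stack is shown with the top on the left.

Stack    Input    Action
------------------------
B $      / / g $  output B → / / g
/ / g $  / / g $  match '/'
/ g $    / g $    match '/'
g $      g $      match 'g'
$        $        accept

The string is accepted.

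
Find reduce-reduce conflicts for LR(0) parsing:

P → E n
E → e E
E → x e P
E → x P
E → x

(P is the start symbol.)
Augment with P' → P and build the canonical LR(0) collection (I0 = CLOSURE({[P' → . P]}), then GOTO on every symbol after a dot until no new states appear). It has 11 states:
  I0: { [E → . e E], [E → . x P], [E → . x e P], [E → . x], [P → . E n], [P' → . P] }  — shift
  I1: { [P → E . n] }  — shift
  I2: { [P' → P .] }  — accept
  I3: { [E → . e E], [E → . x P], [E → . x e P], [E → . x], [E → e . E] }  — shift
  I4: { [E → . e E], [E → . x P], [E → . x e P], [E → . x], [E → x . P], [E → x . e P], [E → x .], [P → . E n] }  — shift, reduce
  I5: { [E → x P .] }  — reduce
  I6: { [E → . e E], [E → . x P], [E → . x e P], [E → . x], [E → e . E], [E → x e . P], [P → . E n] }  — shift
  I7: { [E → e E .], [P → E . n] }  — shift, reduce
  I8: { [E → x e P .] }  — reduce
  I9: { [P → E n .] }  — reduce
  I10: { [E → e E .] }  — reduce

No state contains more than one complete item.

Answer: No reduce-reduce conflicts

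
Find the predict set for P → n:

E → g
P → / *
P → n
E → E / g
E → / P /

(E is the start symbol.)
{ 'n' }

PREDICT(P → n) = (FIRST(RHS) \ {ε}) ∪ (FOLLOW(P) if ε ∈ FIRST(RHS), i.e. RHS ⇒* ε)
FIRST(n) = { 'n' }
ε ∉ FIRST(n), so FOLLOW(P) is not added.
PREDICT(P → n) = { 'n' }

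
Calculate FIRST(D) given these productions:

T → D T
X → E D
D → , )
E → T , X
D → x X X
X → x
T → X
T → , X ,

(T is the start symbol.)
{ ',', 'x' }

From D → , ):
  - ',' is a terminal: add ',' and stop
From D → x X X:
  - x is a terminal: add 'x' and stop

Collecting: FIRST(D) = { ',', 'x' }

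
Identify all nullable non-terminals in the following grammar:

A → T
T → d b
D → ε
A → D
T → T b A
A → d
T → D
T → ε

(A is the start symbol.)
{ 'A', 'D', 'T' }

ε-productions: D → ε, T → ε
So D, T are immediately nullable.
A → T: every symbol on the right is nullable, so A is nullable too.
Every non-terminal is now nullable.
Nullable = { 'A', 'D', 'T' }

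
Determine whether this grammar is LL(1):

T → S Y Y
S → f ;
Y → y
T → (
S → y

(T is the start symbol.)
Yes, the grammar is LL(1).

A grammar is LL(1) if for each non-terminal N with multiple productions, the predict sets of those productions are pairwise disjoint, where PREDICT(N → α) = (FIRST(α) \ {ε}) ∪ (FOLLOW(N) if α ⇒* ε).

Relevant sets:
  FIRST(S) = { 'f', 'y' }

For T:
  PREDICT(T → S Y Y) = { 'f', 'y' }
  PREDICT(T → '(') = { '(' }
For S:
  PREDICT(S → f ';') = { 'f' }
  PREDICT(S → y) = { 'y' }
Y has a single production, so nothing to check there.

All predict sets are disjoint. The grammar IS LL(1).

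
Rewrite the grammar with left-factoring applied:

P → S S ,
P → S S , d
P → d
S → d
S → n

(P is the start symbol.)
P → S S , P'
P' → ε
P' → d
P → d
S → d
S → n

Left-factoring transforms A → αβ₁ | αβ₂ into A → αA' and A' → β₁ | β₂
(α is the longest common prefix among the alternatives). Repeat until
no nonterminal has two alternatives with a common prefix.

Round 1: P has alternatives sharing prefix 'S S ,'. Introduce P': P → S S , P'
  Add: P' → ε
  Add: P' → d

No remaining common prefixes — done.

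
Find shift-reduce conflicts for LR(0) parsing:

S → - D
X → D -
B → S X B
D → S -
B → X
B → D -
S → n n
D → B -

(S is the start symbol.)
Yes — I6: [S → - D .] vs [B → D . -]; I9: [D → S - .] vs [S → . - D]; I11: [B → X .] vs [S → . - D]; I12: [B → S X B .] vs [D → B . -]

Augment with S' → S and build the canonical LR(0) collection (I0 = CLOSURE({[S' → . S]}), then GOTO on every symbol after a dot until no new states appear). It has 15 states:
  I0: { [S → . - D], [S → . n n], [S' → . S] }  — shift
  I1: { [B → . D -], [B → . S X B], [B → . X], [D → . B -], [D → . S -], [S → - . D], [S → . - D], [S → . n n], [X → . D -] }  — shift
  I2: { [S' → S .] }  — accept
  I3: { [S → n . n] }  — shift
  I4: { [S → n n .] }  — reduce
  I5: { [D → B . -] }  — shift
  I6: { [B → D . -], [S → - D .], [X → D . -] }  — shift, reduce
  I7: { [B → . D -], [B → . S X B], [B → . X], [B → S . X B], [D → . B -], [D → . S -], [D → S . -], [S → . - D], [S → . n n], [X → . D -] }  — shift
  I8: { [B → X .] }  — reduce
  I9: { [B → . D -], [B → . S X B], [B → . X], [D → . B -], [D → . S -], [D → S - .], [S → - . D], [S → . - D], [S → . n n], [X → . D -] }  — shift, reduce
  I10: { [B → D . -], [X → D . -] }  — shift
  I11: { [B → . D -], [B → . S X B], [B → . X], [B → S X . B], [B → X .], [D → . B -], [D → . S -], [S → . - D], [S → . n n], [X → . D -] }  — shift, reduce
  I12: { [B → S X B .], [D → B . -] }  — shift, reduce
  I13: { [D → B - .] }  — reduce
  I14: { [B → D - .], [X → D - .] }  — 2 reduces

I6 contains reduce item [S → - D .] and shift items [B → D . -], [X → D . -] — shift-reduce conflict.
I9 contains reduce item [D → S - .] and shift items [S → . - D], [S → . n n] — shift-reduce conflict.
I11 contains reduce item [B → X .] and shift items [S → . - D], [S → . n n] — shift-reduce conflict.
I12 contains reduce item [B → S X B .] and shift item [D → B . -] — shift-reduce conflict.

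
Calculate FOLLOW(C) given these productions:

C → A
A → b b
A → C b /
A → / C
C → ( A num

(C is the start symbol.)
C is the start symbol, so $ ∈ FOLLOW(C).
In A → C b /: C is followed by b '/', add FIRST(b '/') \ {ε} = { 'b' }
In A → / C: C is at the end, add FOLLOW(A)

The FOLLOW sets referred to above (computed the same way, to a fixed point):
  FOLLOW(A) = { $, 'b', 'num' }

Taking the union: FOLLOW(C) = { $, 'b', 'num' }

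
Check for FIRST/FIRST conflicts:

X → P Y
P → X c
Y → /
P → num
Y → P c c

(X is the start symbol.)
A FIRST/FIRST conflict occurs when two productions N → α and N → β for the same non-terminal have FIRST(α) ∩ FIRST(β) ≠ ∅ (with ε ∈ FIRST of a nullable right-hand side, so two nullable alternatives also conflict).

FIRST sets of the non-terminals at (or reachable through a nullable prefix from) the front of some alternative:
  FIRST(X) = { 'num' }
  FIRST(P) = { 'num' }

Productions for P:
  P → X c: FIRST = { 'num' }
  P → num: FIRST = { 'num' }
Productions for Y:
  Y → /: FIRST = { '/' }
  Y → P c c: FIRST = { 'num' }
X has only one production, so no FIRST/FIRST conflict is possible there.

Conflict for P: P → X c and P → num
  Overlap: { 'num' }

Answer: Yes. P → X c / P → num on { 'num' }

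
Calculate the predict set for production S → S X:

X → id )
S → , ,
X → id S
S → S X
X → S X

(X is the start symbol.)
PREDICT(S → S X) = (FIRST(RHS) \ {ε}) ∪ (FOLLOW(S) if ε ∈ FIRST(RHS), i.e. RHS ⇒* ε)
FIRST(S) = { ',' }
FIRST(S X) = { ',' }
ε ∉ FIRST(S X), so FOLLOW(S) is not added.
PREDICT(S → S X) = { ',' }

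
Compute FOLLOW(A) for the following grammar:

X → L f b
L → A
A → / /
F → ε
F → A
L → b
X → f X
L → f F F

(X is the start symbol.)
To compute FOLLOW(A), find every occurrence of A on a right-hand side N → α A β: add FIRST(β) \ {ε}, and if β is empty or nullable also add FOLLOW(N). Iterate to a fixed point.

In L → A: A is at the end, add FOLLOW(L)
In F → A: A is at the end, add FOLLOW(F)

The FOLLOW sets referred to above (computed the same way, to a fixed point):
  FOLLOW(L) = { 'f' }
  FOLLOW(F) = { '/', 'f' }

Taking the union: FOLLOW(A) = { '/', 'f' }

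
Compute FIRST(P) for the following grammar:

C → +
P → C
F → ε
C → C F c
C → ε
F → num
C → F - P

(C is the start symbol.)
FIRST sets of the other non-terminals involved (by the same procedure, iterated to a fixed point):
  FIRST(C) = { '+', '-', 'c', 'num', ε }

From P → C:
  - C is a non-terminal: add FIRST(C) \ {ε} = { '+', '-', 'c', 'num' }
    C is nullable and nothing follows, so the whole right-hand side can vanish: ε ∈ FIRST(P)

Collecting: FIRST(P) = { '+', '-', 'c', 'num', ε }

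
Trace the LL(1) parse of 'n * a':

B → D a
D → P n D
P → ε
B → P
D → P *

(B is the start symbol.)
Stack is shown with the top on the left.

Stack      Input    Action
--------------------------
B $        n * a $  output B → D a
D a $      n * a $  output D → P n D
P n D a $  n * a $  output P → ε
n D a $    n * a $  match 'n'
D a $      * a $    output D → P *
P * a $    * a $    output P → ε
* a $      * a $    match '*'
a $        a $      match 'a'
$          $        accept

The string is accepted.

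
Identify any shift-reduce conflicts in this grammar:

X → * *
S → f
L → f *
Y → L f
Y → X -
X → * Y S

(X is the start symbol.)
A shift-reduce conflict occurs when an LR(0) state has both:
  - a complete (reduce) item [A → α .] (dot at the end), and
  - a shift item [B → β . c γ] (dot before a terminal).

Augment with X' → X and build the canonical LR(0) collection (I0 = CLOSURE({[X' → . X]}), then GOTO on every symbol after a dot until no new states appear). It has 13 states:
  I0: { [X → . * *], [X → . * Y S], [X' → . X] }  — shift
  I1: { [L → . f *], [X → * . *], [X → * . Y S], [X → . * *], [X → . * Y S], [Y → . L f], [Y → . X -] }  — shift
  I2: { [X' → X .] }  — accept
  I3: { [L → . f *], [X → * * .], [X → * . *], [X → * . Y S], [X → . * *], [X → . * Y S], [Y → . L f], [Y → . X -] }  — shift, reduce
  I4: { [Y → L . f] }  — shift
  I5: { [Y → X . -] }  — shift
  I6: { [S → . f], [X → * Y . S] }  — shift
  I7: { [L → f . *] }  — shift
  I8: { [L → f * .] }  — reduce
  I9: { [X → * Y S .] }  — reduce
  I10: { [S → f .] }  — reduce
  I11: { [Y → X - .] }  — reduce
  I12: { [Y → L f .] }  — reduce

I3 contains reduce item [X → * * .] and shift items [L → . f *], [X → . * *], [X → * . *], [X → . * Y S] — shift-reduce conflict.

Answer: Yes — I3: [X → * * .] vs [L → . f *]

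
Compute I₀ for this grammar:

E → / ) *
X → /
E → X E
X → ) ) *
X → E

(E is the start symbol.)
{ [E → . / ) *], [E → . X E], [E' → . E], [X → . ) ) *], [X → . /], [X → . E] }

First, augment the grammar with E' → E
I₀ = CLOSURE({ [E' → . E] }):
  [E' → . E] has the dot before E: add [E → . / ) *], [E → . X E]
  [E → . X E] has the dot before X: add [X → . /], [X → . ) ) *], [X → . E]
No further items can be added.

I₀ = { [E → . / ) *], [E → . X E], [E' → . E], [X → . ) ) *], [X → . /], [X → . E] }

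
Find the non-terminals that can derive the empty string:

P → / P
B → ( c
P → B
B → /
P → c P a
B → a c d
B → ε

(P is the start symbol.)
A non-terminal is nullable if it can derive ε (the empty string): either it has an ε-production, or it has a production whose right-hand side consists entirely of nullable non-terminals.

ε-productions: B → ε
So B is immediately nullable.
P → B: every symbol on the right is nullable, so P is nullable too.
Every non-terminal is now nullable.
Nullable = { 'B', 'P' }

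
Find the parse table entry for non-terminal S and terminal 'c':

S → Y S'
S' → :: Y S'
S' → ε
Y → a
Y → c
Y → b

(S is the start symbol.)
To find M[S, 'c'], we find productions for S where 'c' is in the predict set (PREDICT(N → α) = (FIRST(α) \ {ε}) ∪ (FOLLOW(N) if α ⇒* ε)).

Relevant sets:
  FIRST(Y) = { 'a', 'b', 'c' }

S → Y S': PREDICT = { 'a', 'b', 'c' }
  'c' is in predict set, so this production goes in M[S, 'c']

M[S, 'c'] = S → Y S'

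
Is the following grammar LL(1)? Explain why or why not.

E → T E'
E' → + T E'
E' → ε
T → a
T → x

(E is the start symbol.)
Yes, the grammar is LL(1).

A grammar is LL(1) if for each non-terminal N with multiple productions, the predict sets of those productions are pairwise disjoint, where PREDICT(N → α) = (FIRST(α) \ {ε}) ∪ (FOLLOW(N) if α ⇒* ε).

Relevant sets:
  FOLLOW(E') = { $ }

For E':
  PREDICT(E' → '+' T E') = { '+' }
  PREDICT(E' → ε) = { $ }
For T:
  PREDICT(T → a) = { 'a' }
  PREDICT(T → x) = { 'x' }
E has a single production, so nothing to check there.

All predict sets are disjoint. The grammar IS LL(1).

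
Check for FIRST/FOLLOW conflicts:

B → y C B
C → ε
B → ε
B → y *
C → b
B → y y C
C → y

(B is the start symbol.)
Yes. C → y with FOLLOW(C) on { 'y' }

Nullable non-terminals: B, C.

B: nullable alternative(s) B → ε; FOLLOW(B) = { $ }
  B → y C B: FIRST \ {ε} = { 'y' } — disjoint from FOLLOW(B)
  B → ε: FIRST \ {ε} = { } — this is the only nullable alternative, skip
  B → y *: FIRST \ {ε} = { 'y' } — disjoint from FOLLOW(B)
  B → y y C: FIRST \ {ε} = { 'y' } — disjoint from FOLLOW(B)

C: nullable alternative(s) C → ε; FOLLOW(C) = { $, 'y' }
  C → ε: FIRST \ {ε} = { } — this is the only nullable alternative, skip
  C → b: FIRST \ {ε} = { 'b' } — disjoint from FOLLOW(C)
  C → y: FIRST \ {ε} = { 'y' } — overlaps FOLLOW(C) on { 'y' }: CONFLICT

So the grammar has 1 FIRST/FOLLOW conflict (marked CONFLICT above).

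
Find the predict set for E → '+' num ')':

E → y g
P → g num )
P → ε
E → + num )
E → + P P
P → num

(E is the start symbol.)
{ '+' }

PREDICT(E → '+' num ')') = (FIRST(RHS) \ {ε}) ∪ (FOLLOW(E) if ε ∈ FIRST(RHS), i.e. RHS ⇒* ε)
FIRST('+' num ')') = { '+' }
ε ∉ FIRST('+' num ')'), so FOLLOW(E) is not added.
PREDICT(E → '+' num ')') = { '+' }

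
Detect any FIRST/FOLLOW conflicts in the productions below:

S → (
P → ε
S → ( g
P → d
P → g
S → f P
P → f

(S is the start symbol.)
No FIRST/FOLLOW conflicts.

Nullable non-terminals: P.

P: nullable alternative(s) P → ε; FOLLOW(P) = { $ }
  P → ε: FIRST \ {ε} = { } — this is the only nullable alternative, skip
  P → d: FIRST \ {ε} = { 'd' } — disjoint from FOLLOW(P)
  P → g: FIRST \ {ε} = { 'g' } — disjoint from FOLLOW(P)
  P → f: FIRST \ {ε} = { 'f' } — disjoint from FOLLOW(P)

S has no nullable alternative, so no FIRST/FOLLOW check is needed there.

No FIRST/FOLLOW conflicts found.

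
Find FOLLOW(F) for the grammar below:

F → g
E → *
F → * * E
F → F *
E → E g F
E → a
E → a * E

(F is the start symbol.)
To compute FOLLOW(F), find every occurrence of F on a right-hand side N → α F β: add FIRST(β) \ {ε}, and if β is empty or nullable also add FOLLOW(N). Iterate to a fixed point.

F is the start symbol, so $ ∈ FOLLOW(F).
In F → F *: F is followed by '*', add FIRST('*') \ {ε} = { '*' }
In E → E g F: F is at the end, add FOLLOW(E)

The FOLLOW sets referred to above (computed the same way, to a fixed point):
  FOLLOW(E) = { $, '*', 'g' }

Taking the union: FOLLOW(F) = { $, '*', 'g' }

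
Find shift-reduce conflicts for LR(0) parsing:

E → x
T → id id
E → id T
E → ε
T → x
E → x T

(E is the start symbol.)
Yes — I0: [E → .] vs [E → . id T]; I3: [E → x .] vs [T → . id id]

Augment with E' → E and build the canonical LR(0) collection (I0 = CLOSURE({[E' → . E]}), then GOTO on every symbol after a dot until no new states appear). It has 9 states:
  I0: { [E → . id T], [E → . x T], [E → . x], [E → .], [E' → . E] }  — shift, reduce
  I1: { [E' → E .] }  — accept
  I2: { [E → id . T], [T → . id id], [T → . x] }  — shift
  I3: { [E → x . T], [E → x .], [T → . id id], [T → . x] }  — shift, reduce
  I4: { [E → x T .] }  — reduce
  I5: { [T → id . id] }  — shift
  I6: { [T → x .] }  — reduce
  I7: { [T → id id .] }  — reduce
  I8: { [E → id T .] }  — reduce

I0 contains reduce item [E → .] and shift items [E → . id T], [E → . x], [E → . x T] — shift-reduce conflict.
I3 contains reduce item [E → x .] and shift items [T → . id id], [T → . x] — shift-reduce conflict.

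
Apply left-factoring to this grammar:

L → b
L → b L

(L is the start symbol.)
Left-factoring transforms A → αβ₁ | αβ₂ into A → αA' and A' → β₁ | β₂
(α is the longest common prefix among the alternatives). Repeat until
no nonterminal has two alternatives with a common prefix.

Round 1: L has alternatives sharing prefix 'b'. Introduce L': L → b L'
  Add: L' → ε
  Add: L' → L

No remaining common prefixes — done.

Resulting grammar:
L → b L'
L' → ε
L' → L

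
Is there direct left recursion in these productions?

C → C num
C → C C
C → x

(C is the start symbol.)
Direct left recursion occurs when N → N α for some non-terminal N (the right-hand side begins with the left-hand side itself).

C → C num: LEFT RECURSIVE (starts with C)
C → C C: LEFT RECURSIVE (starts with C)
C → x: starts with x

The grammar has direct left recursion on: C.

Answer: Yes, C is left-recursive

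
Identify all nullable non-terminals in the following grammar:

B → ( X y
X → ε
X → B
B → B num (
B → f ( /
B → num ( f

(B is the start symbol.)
{ 'X' }

A non-terminal is nullable if it can derive ε (the empty string): either it has an ε-production, or it has a production whose right-hand side consists entirely of nullable non-terminals.

ε-productions: X → ε
So X is immediately nullable.
No further non-terminal can be added: every production for the remaining non-terminals contains a terminal or a non-nullable non-terminal.
Nullable = { 'X' }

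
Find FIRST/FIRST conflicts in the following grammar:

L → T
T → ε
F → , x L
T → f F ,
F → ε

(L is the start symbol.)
No FIRST/FIRST conflicts.

Productions for T:
  T → ε: FIRST = { ε }
  T → f F ,: FIRST = { 'f' }
Productions for F:
  F → , x L: FIRST = { ',' }
  F → ε: FIRST = { ε }
L has only one production, so no FIRST/FIRST conflict is possible there.

All alternatives of each non-terminal have pairwise disjoint FIRST sets.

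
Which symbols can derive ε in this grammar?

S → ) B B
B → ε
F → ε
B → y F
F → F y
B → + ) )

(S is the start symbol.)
{ 'B', 'F' }

A non-terminal is nullable if it can derive ε (the empty string): either it has an ε-production, or it has a production whose right-hand side consists entirely of nullable non-terminals.

ε-productions: B → ε, F → ε
So B, F are immediately nullable.
No further non-terminal can be added: every production for the remaining non-terminals contains a terminal or a non-nullable non-terminal.
Nullable = { 'B', 'F' }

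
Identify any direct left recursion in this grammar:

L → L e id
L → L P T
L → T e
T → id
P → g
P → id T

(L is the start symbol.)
Direct left recursion occurs when N → N α for some non-terminal N (the right-hand side begins with the left-hand side itself).

L → L e id: LEFT RECURSIVE (starts with L)
L → L P T: LEFT RECURSIVE (starts with L)
L → T e: starts with T
T → id: starts with id
P → g: starts with g
P → id T: starts with id

The grammar has direct left recursion on: L.

Answer: Yes, L is left-recursive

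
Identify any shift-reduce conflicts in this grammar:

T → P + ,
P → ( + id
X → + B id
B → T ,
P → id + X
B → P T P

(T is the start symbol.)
No shift-reduce conflicts

Augment with T' → T and build the canonical LR(0) collection (I0 = CLOSURE({[T' → . T]}), then GOTO on every symbol after a dot until no new states appear). It has 19 states:
  I0: { [P → . ( + id], [P → . id + X], [T → . P + ,], [T' → . T] }  — shift
  I1: { [P → ( . + id] }  — shift
  I2: { [T → P . + ,] }  — shift
  I3: { [T' → T .] }  — accept
  I4: { [P → id . + X] }  — shift
  I5: { [P → id + . X], [X → . + B id] }  — shift
  I6: { [B → . P T P], [B → . T ,], [P → . ( + id], [P → . id + X], [T → . P + ,], [X → + . B id] }  — shift
  I7: { [P → id + X .] }  — reduce
  I8: { [X → + B . id] }  — shift
  I9: { [B → P . T P], [P → . ( + id], [P → . id + X], [T → . P + ,], [T → P . + ,] }  — shift
  I10: { [B → T . ,] }  — shift
  I11: { [B → T , .] }  — reduce
  I12: { [T → P + . ,] }  — shift
  I13: { [B → P T . P], [P → . ( + id], [P → . id + X] }  — shift
  I14: { [B → P T P .] }  — reduce
  I15: { [T → P + , .] }  — reduce
  I16: { [X → + B id .] }  — reduce
  I17: { [P → ( + . id] }  — shift
  I18: { [P → ( + id .] }  — reduce

No state contains both a complete item and a shift item.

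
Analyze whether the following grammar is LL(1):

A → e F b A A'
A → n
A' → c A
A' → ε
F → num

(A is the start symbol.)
A grammar is LL(1) if for each non-terminal N with multiple productions, the predict sets of those productions are pairwise disjoint, where PREDICT(N → α) = (FIRST(α) \ {ε}) ∪ (FOLLOW(N) if α ⇒* ε).

Relevant sets:
  FOLLOW(A') = { $, 'c' }

For A:
  PREDICT(A → e F b A A') = { 'e' }
  PREDICT(A → n) = { 'n' }
For A':
  PREDICT(A' → c A) = { 'c' }
  PREDICT(A' → ε) = { $, 'c' }
F has a single production, so nothing to check there.

Conflict found: Predict set conflict for A': { 'c' }
The grammar is NOT LL(1).

Answer: No. Predict set conflict for A': { 'c' }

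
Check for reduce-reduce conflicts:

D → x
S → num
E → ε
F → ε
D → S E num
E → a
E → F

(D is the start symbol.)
Yes — I2: [E → .] vs [F → .]

Augment with D' → D and build the canonical LR(0) collection (I0 = CLOSURE({[D' → . D]}), then GOTO on every symbol after a dot until no new states appear). It has 9 states:
  I0: { [D → . S E num], [D → . x], [D' → . D], [S → . num] }  — shift
  I1: { [D' → D .] }  — accept
  I2: { [D → S . E num], [E → . F], [E → . a], [E → .], [F → .] }  — shift, 2 reduces
  I3: { [S → num .] }  — reduce
  I4: { [D → x .] }  — reduce
  I5: { [D → S E . num] }  — shift
  I6: { [E → F .] }  — reduce
  I7: { [E → a .] }  — reduce
  I8: { [D → S E num .] }  — reduce

I2 contains complete items [E → .], [F → .] — reduce-reduce conflict.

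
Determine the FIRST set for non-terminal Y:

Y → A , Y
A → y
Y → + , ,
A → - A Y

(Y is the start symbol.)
To compute FIRST(Y), examine every production with Y on the left-hand side, reading each right-hand side left to right until a non-nullable symbol is reached.

FIRST sets of the other non-terminals involved (by the same procedure, iterated to a fixed point):
  FIRST(A) = { '-', 'y' }

From Y → A , Y:
  - A is a non-terminal: add FIRST(A) \ {ε} = { '-', 'y' }
    A is not nullable, so stop
From Y → + , ,:
  - '+' is a terminal: add '+' and stop

Collecting: FIRST(Y) = { '+', '-', 'y' }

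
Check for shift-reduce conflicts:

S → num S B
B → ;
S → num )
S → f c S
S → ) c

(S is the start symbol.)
Yes — I5: [S → num ) .] vs [S → ) . c]

A shift-reduce conflict occurs when an LR(0) state has both:
  - a complete (reduce) item [A → α .] (dot at the end), and
  - a shift item [B → β . c γ] (dot before a terminal).

Augment with S' → S and build the canonical LR(0) collection (I0 = CLOSURE({[S' → . S]}), then GOTO on every symbol after a dot until no new states appear). It has 12 states:
  I0: { [S → . ) c], [S → . f c S], [S → . num )], [S → . num S B], [S' → . S] }  — shift
  I1: { [S → ) . c] }  — shift
  I2: { [S' → S .] }  — accept
  I3: { [S → f . c S] }  — shift
  I4: { [S → . ) c], [S → . f c S], [S → . num )], [S → . num S B], [S → num . )], [S → num . S B] }  — shift
  I5: { [S → ) . c], [S → num ) .] }  — shift, reduce
  I6: { [B → . ;], [S → num S . B] }  — shift
  I7: { [B → ; .] }  — reduce
  I8: { [S → num S B .] }  — reduce
  I9: { [S → ) c .] }  — reduce
  I10: { [S → . ) c], [S → . f c S], [S → . num )], [S → . num S B], [S → f c . S] }  — shift
  I11: { [S → f c S .] }  — reduce

I5 contains reduce item [S → num ) .] and shift item [S → ) . c] — shift-reduce conflict.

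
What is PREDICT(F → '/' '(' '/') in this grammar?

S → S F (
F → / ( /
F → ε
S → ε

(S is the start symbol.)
{ '/' }

PREDICT(F → '/' '(' '/') = (FIRST(RHS) \ {ε}) ∪ (FOLLOW(F) if ε ∈ FIRST(RHS), i.e. RHS ⇒* ε)
FIRST('/' '(' '/') = { '/' }
ε ∉ FIRST('/' '(' '/'), so FOLLOW(F) is not added.
PREDICT(F → '/' '(' '/') = { '/' }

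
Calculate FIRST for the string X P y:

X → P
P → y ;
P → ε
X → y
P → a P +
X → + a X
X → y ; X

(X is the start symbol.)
{ '+', 'a', 'y' }

FIRST sets of the non-terminals involved (from the grammar, by fixed-point iteration):
  FIRST(X) = { '+', 'a', 'y', ε }
  FIRST(P) = { 'a', 'y', ε }

To compute FIRST(X P y), process the symbols left to right:
Symbol X is a non-terminal. Add FIRST(X) \ {ε} = { '+', 'a', 'y' }
X is nullable (ε ∈ FIRST(X)), continue to the next symbol.
Symbol P is a non-terminal. Add FIRST(P) \ {ε} = { 'a', 'y' }
P is nullable (ε ∈ FIRST(P)), continue to the next symbol.
Symbol y is a terminal. Add 'y' and stop.
FIRST(X P y) = { '+', 'a', 'y' }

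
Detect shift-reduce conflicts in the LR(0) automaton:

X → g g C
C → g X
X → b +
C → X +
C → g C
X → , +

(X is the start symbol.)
Augment with X' → X and build the canonical LR(0) collection (I0 = CLOSURE({[X' → . X]}), then GOTO on every symbol after a dot until no new states appear). It has 16 states:
  I0: { [X → . , +], [X → . b +], [X → . g g C], [X' → . X] }  — shift
  I1: { [X → , . +] }  — shift
  I2: { [X' → X .] }  — accept
  I3: { [X → b . +] }  — shift
  I4: { [X → g . g C] }  — shift
  I5: { [C → . X +], [C → . g C], [C → . g X], [X → . , +], [X → . b +], [X → . g g C], [X → g g . C] }  — shift
  I6: { [X → g g C .] }  — reduce
  I7: { [C → X . +] }  — shift
  I8: { [C → . X +], [C → . g C], [C → . g X], [C → g . C], [C → g . X], [X → . , +], [X → . b +], [X → . g g C], [X → g . g C] }  — shift
  I9: { [C → g C .] }  — reduce
  I10: { [C → X . +], [C → g X .] }  — shift, reduce
  I11: { [C → . X +], [C → . g C], [C → . g X], [C → g . C], [C → g . X], [X → . , +], [X → . b +], [X → . g g C], [X → g . g C], [X → g g . C] }  — shift
  I12: { [C → g C .], [X → g g C .] }  — 2 reduces
  I13: { [C → X + .] }  — reduce
  I14: { [X → b + .] }  — reduce
  I15: { [X → , + .] }  — reduce

I10 contains reduce item [C → g X .] and shift item [C → X . +] — shift-reduce conflict.

Answer: Yes — I10: [C → g X .] vs [C → X . +]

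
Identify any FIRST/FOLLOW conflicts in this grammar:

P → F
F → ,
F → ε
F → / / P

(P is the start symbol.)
Nullable non-terminals: F, P.

F: nullable alternative(s) F → ε; FOLLOW(F) = { $ }
  F → ,: FIRST \ {ε} = { ',' } — disjoint from FOLLOW(F)
  F → ε: FIRST \ {ε} = { } — this is the only nullable alternative, skip
  F → / / P: FIRST \ {ε} = { '/' } — disjoint from FOLLOW(F)
P has a nullable alternative but only one production, so nothing to check.

No FIRST/FOLLOW conflicts found.

Answer: No FIRST/FOLLOW conflicts.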